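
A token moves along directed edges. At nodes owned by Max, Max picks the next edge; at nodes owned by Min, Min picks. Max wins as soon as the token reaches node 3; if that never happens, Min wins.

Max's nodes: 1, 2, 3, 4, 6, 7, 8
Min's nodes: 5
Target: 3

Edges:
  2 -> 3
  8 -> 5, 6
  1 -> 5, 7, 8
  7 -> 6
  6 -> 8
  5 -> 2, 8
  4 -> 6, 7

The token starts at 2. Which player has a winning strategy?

Max

A0 = {3}
A1: add {2} — 2 (Max) has 2→3.
A2 = A1; e.g. 1 (Max) has no edge into A1. Fixed point.
2 ∈ A1, so Max can force the target.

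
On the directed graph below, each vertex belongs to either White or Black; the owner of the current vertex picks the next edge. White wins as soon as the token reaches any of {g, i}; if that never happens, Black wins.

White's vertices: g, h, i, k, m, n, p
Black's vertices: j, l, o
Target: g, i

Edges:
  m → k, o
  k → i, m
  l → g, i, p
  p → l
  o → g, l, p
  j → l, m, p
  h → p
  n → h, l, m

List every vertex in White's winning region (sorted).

g, i, k, m, n

A0 = {g, i}
A1: add {k} — k (White) has k→i.
A2: add {m} — m (White) has m→k.
A3: add {n} — n (White) has n→m.
A4 = A3; e.g. h (White) has no edge into A3. Fixed point.
White's winning region = {g, i, k, m, n}.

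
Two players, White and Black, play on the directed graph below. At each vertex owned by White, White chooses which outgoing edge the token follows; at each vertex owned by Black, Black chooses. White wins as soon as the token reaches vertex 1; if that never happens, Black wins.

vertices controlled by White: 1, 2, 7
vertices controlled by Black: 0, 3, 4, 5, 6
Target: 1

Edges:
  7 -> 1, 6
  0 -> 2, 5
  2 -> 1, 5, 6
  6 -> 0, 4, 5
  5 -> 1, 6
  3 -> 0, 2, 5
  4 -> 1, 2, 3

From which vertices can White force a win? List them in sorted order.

1, 2, 7

A0 = {1}
A1: add {2, 7} — 2 (White) has 2→1; 7 (White) has 7→1.
A2 = A1; e.g. 0 (Black) can still go to 5. Fixed point.
White's winning region = {1, 2, 7}.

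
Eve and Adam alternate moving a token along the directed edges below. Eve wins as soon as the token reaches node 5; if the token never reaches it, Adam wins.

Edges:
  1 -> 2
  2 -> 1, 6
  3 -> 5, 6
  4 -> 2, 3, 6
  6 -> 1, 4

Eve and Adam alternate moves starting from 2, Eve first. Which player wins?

Adam

Track states (vertex, player-to-move).
A0 = {(5,Eve), (5,Adam)}
A1: add {(3,Eve)}.
A2 = A1; e.g. (1,Eve) stays out. (2,Eve) never enters ⇒ Adam avoids the target.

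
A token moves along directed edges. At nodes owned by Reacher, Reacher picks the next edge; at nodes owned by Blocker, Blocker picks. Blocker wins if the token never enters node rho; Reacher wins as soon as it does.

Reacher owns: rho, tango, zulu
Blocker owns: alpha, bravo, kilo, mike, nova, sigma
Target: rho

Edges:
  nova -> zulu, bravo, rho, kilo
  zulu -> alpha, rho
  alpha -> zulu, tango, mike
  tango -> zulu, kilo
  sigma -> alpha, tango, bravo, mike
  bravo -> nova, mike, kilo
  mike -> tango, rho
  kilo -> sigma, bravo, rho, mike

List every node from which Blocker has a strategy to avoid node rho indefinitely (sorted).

A0 = {rho}
A1: add {zulu} — zulu (Reacher) has zulu→rho.
A2: add {tango} — tango (Reacher) has tango→zulu.
A3: add {mike} — mike (Blocker): all of {tango, rho} already in.
A4: add {alpha} — alpha (Blocker): all of {zulu, tango, mike} already in.
A5 = A4; e.g. nova (Blocker) can still go to bravo. Fixed point.
Reacher's attractor = {alpha, mike, rho, tango, zulu}; Blocker avoids the target exactly from the complement.

bravo, kilo, nova, sigma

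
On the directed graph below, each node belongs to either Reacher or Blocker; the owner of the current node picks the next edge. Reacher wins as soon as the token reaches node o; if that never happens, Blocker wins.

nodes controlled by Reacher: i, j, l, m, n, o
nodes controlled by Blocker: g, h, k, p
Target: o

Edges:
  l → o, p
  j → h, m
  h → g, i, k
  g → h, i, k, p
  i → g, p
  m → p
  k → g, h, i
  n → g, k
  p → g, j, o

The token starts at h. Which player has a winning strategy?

Blocker

A0 = {o}
A1: add {l} — l (Reacher) has l→o.
A2 = A1; e.g. g (Blocker) can still go to h. Fixed point.
h never enters the attractor, so Blocker can avoid the target forever.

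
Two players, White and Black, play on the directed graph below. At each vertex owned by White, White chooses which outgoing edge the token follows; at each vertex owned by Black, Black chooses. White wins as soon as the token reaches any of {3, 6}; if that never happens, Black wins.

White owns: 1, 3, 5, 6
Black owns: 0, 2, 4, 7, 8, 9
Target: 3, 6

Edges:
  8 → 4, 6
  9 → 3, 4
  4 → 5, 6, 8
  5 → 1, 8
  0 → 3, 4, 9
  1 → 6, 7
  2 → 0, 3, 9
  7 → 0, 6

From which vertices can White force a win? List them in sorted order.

1, 3, 5, 6

A0 = {3, 6}
A1: add {1} — 1 (White) has 1→6.
A2: add {5} — 5 (White) has 5→1.
A3 = A2; e.g. 0 (Black) can still go to 4. Fixed point.
White's winning region = {1, 3, 5, 6}.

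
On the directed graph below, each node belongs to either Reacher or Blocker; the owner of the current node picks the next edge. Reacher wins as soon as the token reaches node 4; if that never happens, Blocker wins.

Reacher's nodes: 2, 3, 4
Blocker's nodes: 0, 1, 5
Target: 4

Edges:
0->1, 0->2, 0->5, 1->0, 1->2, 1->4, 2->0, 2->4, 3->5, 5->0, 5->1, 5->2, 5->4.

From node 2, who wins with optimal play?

Reacher

A0 = {4}
A1: add {2} — 2 (Reacher) has 2→4.
A2 = A1; e.g. 0 (Blocker) can still go to 1. Fixed point.
2 ∈ A1, so Reacher can force the target.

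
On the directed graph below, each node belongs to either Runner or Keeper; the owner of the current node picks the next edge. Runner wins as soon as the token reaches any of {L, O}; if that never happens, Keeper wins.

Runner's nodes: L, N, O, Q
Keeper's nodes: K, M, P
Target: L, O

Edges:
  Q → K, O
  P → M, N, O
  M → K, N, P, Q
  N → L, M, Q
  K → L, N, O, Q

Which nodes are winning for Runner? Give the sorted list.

A0 = {L, O}
A1: add {N, Q} — N (Runner) has N→L; Q (Runner) has Q→O.
A2: add {K} — K (Keeper): all of {L, N, O, Q} already in.
A3 = A2; e.g. M (Keeper) can still go to P. Fixed point.
Runner's winning region = {K, L, N, O, Q}.

K, L, N, O, Q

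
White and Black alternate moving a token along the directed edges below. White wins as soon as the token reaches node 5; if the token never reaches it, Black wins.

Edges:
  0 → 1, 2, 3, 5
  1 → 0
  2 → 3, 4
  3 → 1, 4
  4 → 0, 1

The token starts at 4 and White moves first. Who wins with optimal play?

Track states (vertex, player-to-move).
A0 = {(5,White), (5,Black)}
A1: add {(0,White)}.
A2: add {(1,Black)}.
A3: add {(3,White), (4,White)}.
(4,White) ∈ A3 ⇒ White forces the target.

White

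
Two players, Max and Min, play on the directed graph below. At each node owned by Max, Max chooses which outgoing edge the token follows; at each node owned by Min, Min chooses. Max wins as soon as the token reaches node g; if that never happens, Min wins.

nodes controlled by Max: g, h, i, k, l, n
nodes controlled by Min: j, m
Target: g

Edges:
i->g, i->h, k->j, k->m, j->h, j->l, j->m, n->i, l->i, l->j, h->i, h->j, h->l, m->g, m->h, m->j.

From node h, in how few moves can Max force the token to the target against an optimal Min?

2

A0 = {g}
A1: add {i} — i (Max) has i→g.
A2: add {h, l, n} — h (Max) has h→i; l (Max) has l→i; n (Max) has n→i.
A3 = A2; e.g. j (Min) can still go to m. Fixed point.
h enters the attractor at level 2, so Max can force the target in 2 moves from there.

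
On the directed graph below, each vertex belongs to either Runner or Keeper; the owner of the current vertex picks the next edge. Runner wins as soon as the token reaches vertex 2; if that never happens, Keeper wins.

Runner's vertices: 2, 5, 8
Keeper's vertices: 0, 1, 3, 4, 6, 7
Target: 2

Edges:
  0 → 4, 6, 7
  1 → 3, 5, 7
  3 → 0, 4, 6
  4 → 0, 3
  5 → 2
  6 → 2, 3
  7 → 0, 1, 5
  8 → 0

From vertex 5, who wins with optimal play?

Runner

A0 = {2}
A1: add {5} — 5 (Runner) has 5→2.
A2 = A1; e.g. 0 (Keeper) can still go to 4. Fixed point.
5 ∈ A1, so Runner can force the target.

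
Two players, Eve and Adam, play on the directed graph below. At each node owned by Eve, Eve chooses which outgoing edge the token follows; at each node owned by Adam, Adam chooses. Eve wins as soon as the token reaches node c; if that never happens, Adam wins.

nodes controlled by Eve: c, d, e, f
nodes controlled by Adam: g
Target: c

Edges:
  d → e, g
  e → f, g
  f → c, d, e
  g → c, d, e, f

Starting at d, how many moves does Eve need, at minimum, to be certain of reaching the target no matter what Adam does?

3

A0 = {c}
A1: add {f} — f (Eve) has f→c.
A2: add {e} — e (Eve) has e→f.
A3: add {d} — d (Eve) has d→e.
d enters the attractor at level 3, so Eve can force the target in 3 moves from there.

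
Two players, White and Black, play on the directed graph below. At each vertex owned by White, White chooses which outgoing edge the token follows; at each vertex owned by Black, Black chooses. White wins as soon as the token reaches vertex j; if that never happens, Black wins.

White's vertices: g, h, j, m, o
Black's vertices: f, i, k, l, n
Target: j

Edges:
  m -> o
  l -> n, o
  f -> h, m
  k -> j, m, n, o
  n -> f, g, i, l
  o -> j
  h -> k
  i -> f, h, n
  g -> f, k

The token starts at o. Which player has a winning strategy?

White

A0 = {j}
A1: add {o} — o (White) has o→j.
o ∈ A1, so White can force the target.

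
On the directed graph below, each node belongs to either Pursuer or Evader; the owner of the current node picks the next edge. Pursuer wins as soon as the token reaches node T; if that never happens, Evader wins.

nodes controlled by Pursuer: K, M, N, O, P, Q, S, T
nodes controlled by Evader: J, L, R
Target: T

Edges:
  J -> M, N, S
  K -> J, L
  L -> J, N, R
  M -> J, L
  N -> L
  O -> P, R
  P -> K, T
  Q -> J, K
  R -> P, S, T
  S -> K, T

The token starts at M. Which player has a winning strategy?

A0 = {T}
A1: add {P, S} — P (Pursuer) has P→T; S (Pursuer) has S→T.
A2: add {O, R} — O (Pursuer) has O→P; R (Evader): all of {P, S, T} already in.
A3 = A2; e.g. J (Evader) can still go to M. Fixed point.
M never enters the attractor, so Evader can avoid the target forever.

Evader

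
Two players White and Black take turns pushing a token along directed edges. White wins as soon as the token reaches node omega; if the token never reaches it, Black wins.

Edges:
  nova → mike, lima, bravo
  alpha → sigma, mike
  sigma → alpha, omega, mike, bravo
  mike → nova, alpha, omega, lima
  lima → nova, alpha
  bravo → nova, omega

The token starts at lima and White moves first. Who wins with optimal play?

White

Track states (vertex, player-to-move).
A0 = {(omega,White), (omega,Black)}
A1: add {(sigma,White), (mike,White), (bravo,White)}.
A2: add {(alpha,Black)}.
A3: add {(lima,White)}.
(lima,White) ∈ A3 ⇒ White forces the target.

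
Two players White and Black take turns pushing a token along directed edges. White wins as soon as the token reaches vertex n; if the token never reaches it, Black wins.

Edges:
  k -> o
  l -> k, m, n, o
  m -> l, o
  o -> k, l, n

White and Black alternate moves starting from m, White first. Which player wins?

Black

Track states (vertex, player-to-move).
A0 = {(n,White), (n,Black)}
A1: add {(l,White), (o,White)}.
A2: add {(k,Black), (m,Black)}.
A3 = A2; e.g. (k,White) stays out. (m,White) never enters ⇒ Black avoids the target.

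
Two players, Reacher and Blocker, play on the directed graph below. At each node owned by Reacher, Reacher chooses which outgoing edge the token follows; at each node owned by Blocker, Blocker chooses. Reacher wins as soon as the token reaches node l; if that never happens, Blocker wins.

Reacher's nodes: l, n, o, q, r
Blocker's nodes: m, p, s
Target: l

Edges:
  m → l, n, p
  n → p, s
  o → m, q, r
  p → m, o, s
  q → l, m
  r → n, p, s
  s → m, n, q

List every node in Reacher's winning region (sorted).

A0 = {l}
A1: add {q} — q (Reacher) has q→l.
A2: add {o} — o (Reacher) has o→q.
A3 = A2; e.g. m (Blocker) can still go to n. Fixed point.
Reacher's winning region = {l, o, q}.

l, o, q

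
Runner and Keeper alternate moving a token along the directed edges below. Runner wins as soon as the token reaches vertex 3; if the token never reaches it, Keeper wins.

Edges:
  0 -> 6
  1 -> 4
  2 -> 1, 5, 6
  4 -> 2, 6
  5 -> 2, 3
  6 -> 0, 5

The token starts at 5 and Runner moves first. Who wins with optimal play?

Runner

Track states (vertex, player-to-move).
A0 = {(3,Runner), (3,Keeper)}
A1: add {(5,Runner)}.
(5,Runner) ∈ A1 ⇒ Runner forces the target.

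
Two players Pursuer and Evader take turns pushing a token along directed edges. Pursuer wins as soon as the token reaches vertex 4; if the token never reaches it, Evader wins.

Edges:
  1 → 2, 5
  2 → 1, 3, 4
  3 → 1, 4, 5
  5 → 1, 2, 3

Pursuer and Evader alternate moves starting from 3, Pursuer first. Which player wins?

Track states (vertex, player-to-move).
A0 = {(4,Pursuer), (4,Evader)}
A1: add {(2,Pursuer), (3,Pursuer)}.
(3,Pursuer) ∈ A1 ⇒ Pursuer forces the target.

Pursuer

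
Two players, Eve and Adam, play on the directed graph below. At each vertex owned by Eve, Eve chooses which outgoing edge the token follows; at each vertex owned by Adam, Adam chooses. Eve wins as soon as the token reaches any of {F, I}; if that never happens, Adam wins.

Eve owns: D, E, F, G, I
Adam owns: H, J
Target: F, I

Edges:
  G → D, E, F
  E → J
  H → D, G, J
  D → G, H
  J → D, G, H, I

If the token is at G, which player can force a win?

Eve

A0 = {F, I}
A1: add {G} — G (Eve) has G→F.
G ∈ A1, so Eve can force the target.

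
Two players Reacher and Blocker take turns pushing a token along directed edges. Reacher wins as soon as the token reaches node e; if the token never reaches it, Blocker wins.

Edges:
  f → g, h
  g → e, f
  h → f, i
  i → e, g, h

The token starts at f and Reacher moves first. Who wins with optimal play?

Blocker

Track states (vertex, player-to-move).
A0 = {(e,Reacher), (e,Blocker)}
A1: add {(g,Reacher), (i,Reacher)}.
A2 = A1; e.g. (f,Reacher) stays out. (f,Reacher) never enters ⇒ Blocker avoids the target.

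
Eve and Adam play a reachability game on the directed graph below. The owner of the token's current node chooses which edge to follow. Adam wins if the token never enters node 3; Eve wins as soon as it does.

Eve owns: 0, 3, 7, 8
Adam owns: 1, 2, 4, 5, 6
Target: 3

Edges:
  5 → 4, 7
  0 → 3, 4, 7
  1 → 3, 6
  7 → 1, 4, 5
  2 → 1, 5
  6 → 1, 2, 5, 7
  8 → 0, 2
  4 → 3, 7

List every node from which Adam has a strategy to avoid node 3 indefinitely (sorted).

A0 = {3}
A1: add {0} — 0 (Eve) has 0→3.
A2: add {8} — 8 (Eve) has 8→0.
A3 = A2; e.g. 1 (Adam) can still go to 6. Fixed point.
Eve's attractor = {0, 3, 8}; Adam avoids the target exactly from the complement.

1, 2, 4, 5, 6, 7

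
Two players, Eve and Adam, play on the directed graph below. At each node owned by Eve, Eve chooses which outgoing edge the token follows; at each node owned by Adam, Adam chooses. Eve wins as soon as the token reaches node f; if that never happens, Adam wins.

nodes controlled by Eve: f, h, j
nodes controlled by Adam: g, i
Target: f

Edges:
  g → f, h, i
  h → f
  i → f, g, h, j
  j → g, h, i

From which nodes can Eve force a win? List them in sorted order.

f, h, j

A0 = {f}
A1: add {h} — h (Eve) has h→f.
A2: add {j} — j (Eve) has j→h.
A3 = A2; e.g. g (Adam) can still go to i. Fixed point.
Eve's winning region = {f, h, j}.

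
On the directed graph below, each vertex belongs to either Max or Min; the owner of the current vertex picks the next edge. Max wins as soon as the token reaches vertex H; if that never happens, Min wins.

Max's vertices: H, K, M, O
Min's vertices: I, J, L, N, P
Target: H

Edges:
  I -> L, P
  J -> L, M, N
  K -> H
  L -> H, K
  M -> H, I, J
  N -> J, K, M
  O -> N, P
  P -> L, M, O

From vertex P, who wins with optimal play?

Min

A0 = {H}
A1: add {K, M} — K (Max) has K→H; M (Max) has M→H.
A2: add {L} — L (Min): all of {H, K} already in.
A3 = A2; e.g. I (Min) can still go to P. Fixed point.
P never enters the attractor, so Min can avoid the target forever.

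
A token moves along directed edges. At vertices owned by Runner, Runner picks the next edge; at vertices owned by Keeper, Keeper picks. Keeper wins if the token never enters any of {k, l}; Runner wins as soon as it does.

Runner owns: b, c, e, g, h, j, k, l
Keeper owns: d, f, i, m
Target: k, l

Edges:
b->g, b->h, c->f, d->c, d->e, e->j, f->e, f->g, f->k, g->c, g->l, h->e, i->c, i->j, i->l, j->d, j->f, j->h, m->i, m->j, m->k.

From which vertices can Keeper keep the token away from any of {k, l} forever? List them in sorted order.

A0 = {k, l}
A1: add {g} — g (Runner) has g→l.
A2: add {b} — b (Runner) has b→g.
A3 = A2; e.g. c (Runner) has no edge into A2. Fixed point.
Runner's attractor = {b, g, k, l}; Keeper avoids the target exactly from the complement.

c, d, e, f, h, i, j, m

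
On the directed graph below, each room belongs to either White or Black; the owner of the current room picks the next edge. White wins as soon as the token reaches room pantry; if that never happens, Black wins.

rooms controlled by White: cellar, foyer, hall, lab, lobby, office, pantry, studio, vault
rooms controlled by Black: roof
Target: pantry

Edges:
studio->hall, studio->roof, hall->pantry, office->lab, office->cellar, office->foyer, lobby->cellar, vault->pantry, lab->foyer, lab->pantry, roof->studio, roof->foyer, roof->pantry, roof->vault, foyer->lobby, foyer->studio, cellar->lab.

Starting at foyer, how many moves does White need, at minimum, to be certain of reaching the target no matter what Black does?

3

A0 = {pantry}
A1: add {hall, lab, vault} — lab (White) has lab→pantry; hall (White) has hall→pantry; vault (White) has vault→pantry.
A2: add {cellar, office, studio} — office (White) has office→lab; cellar (White) has cellar→lab; studio (White) has studio→hall.
A3: add {foyer, lobby} — lobby (White) has lobby→cellar; foyer (White) has foyer→studio.
foyer enters the attractor at level 3, so White can force the target in 3 moves from there.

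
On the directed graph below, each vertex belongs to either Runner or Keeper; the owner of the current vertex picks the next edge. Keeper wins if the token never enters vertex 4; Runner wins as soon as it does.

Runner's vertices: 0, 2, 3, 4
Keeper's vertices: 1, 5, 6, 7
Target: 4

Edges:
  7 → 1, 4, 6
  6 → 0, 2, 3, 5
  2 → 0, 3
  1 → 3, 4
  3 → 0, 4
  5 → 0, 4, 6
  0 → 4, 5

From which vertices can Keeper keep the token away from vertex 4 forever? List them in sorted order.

5, 6, 7

A0 = {4}
A1: add {0, 3} — 0 (Runner) has 0→4; 3 (Runner) has 3→4.
A2: add {1, 2} — 1 (Keeper): all of {3, 4} already in; 2 (Runner) has 2→0.
A3 = A2; e.g. 5 (Keeper) can still go to 6. Fixed point.
Runner's attractor = {0, 1, 2, 3, 4}; Keeper avoids the target exactly from the complement.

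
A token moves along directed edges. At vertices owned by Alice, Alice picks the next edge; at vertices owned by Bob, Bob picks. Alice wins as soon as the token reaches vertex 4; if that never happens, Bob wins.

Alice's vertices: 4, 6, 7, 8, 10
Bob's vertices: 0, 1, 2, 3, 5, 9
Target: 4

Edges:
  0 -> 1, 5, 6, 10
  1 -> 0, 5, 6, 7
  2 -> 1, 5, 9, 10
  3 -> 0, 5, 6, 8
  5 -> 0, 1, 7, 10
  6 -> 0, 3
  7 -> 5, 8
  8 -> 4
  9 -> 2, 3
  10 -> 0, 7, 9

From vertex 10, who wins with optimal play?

A0 = {4}
A1: add {8} — 8 (Alice) has 8→4.
A2: add {7} — 7 (Alice) has 7→8.
A3: add {10} — 10 (Alice) has 10→7.
A4 = A3; e.g. 0 (Bob) can still go to 1. Fixed point.
10 ∈ A3, so Alice can force the target.

Alice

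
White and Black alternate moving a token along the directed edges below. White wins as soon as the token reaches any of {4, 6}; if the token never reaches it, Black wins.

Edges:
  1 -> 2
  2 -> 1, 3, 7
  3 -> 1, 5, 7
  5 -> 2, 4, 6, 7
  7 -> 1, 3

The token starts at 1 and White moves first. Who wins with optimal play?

Black

Track states (vertex, player-to-move).
A0 = {(4,White), (4,Black), (6,White), (6,Black)}
A1: add {(5,White)}.
A2 = A1; e.g. (1,White) stays out. (1,White) never enters ⇒ Black avoids the target.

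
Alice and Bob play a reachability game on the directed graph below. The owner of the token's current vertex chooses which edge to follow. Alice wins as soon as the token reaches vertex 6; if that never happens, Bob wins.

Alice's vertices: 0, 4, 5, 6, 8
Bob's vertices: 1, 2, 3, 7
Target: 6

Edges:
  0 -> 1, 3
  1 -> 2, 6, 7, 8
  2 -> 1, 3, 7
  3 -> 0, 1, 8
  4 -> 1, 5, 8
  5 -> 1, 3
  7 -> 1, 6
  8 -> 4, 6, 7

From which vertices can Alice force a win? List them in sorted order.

4, 6, 8

A0 = {6}
A1: add {8} — 8 (Alice) has 8→6.
A2: add {4} — 4 (Alice) has 4→8.
A3 = A2; e.g. 0 (Alice) has no edge into A2. Fixed point.
Alice's winning region = {4, 6, 8}.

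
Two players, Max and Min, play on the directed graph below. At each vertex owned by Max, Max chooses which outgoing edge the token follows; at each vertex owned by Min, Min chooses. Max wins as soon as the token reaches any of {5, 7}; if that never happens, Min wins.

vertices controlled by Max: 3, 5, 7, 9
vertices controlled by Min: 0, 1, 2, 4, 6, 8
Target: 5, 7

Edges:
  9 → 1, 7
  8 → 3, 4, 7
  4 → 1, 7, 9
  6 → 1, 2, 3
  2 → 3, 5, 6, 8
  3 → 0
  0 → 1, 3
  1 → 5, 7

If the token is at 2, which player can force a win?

Min

A0 = {5, 7}
A1: add {1, 9} — 1 (Min): all of {5, 7} already in; 9 (Max) has 9→7.
A2: add {4} — 4 (Min): all of {1, 7, 9} already in.
A3 = A2; e.g. 0 (Min) can still go to 3. Fixed point.
2 never enters the attractor, so Min can avoid the target forever.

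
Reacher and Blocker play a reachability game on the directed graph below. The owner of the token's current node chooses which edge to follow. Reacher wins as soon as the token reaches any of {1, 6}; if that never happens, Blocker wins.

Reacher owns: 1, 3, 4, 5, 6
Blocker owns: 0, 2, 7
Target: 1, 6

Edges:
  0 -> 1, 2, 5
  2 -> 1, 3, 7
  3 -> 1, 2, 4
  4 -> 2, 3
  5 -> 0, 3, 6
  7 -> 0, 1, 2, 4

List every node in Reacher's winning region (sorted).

A0 = {1, 6}
A1: add {3, 5} — 3 (Reacher) has 3→1; 5 (Reacher) has 5→6.
A2: add {4} — 4 (Reacher) has 4→3.
A3 = A2; e.g. 0 (Blocker) can still go to 2. Fixed point.
Reacher's winning region = {1, 3, 4, 5, 6}.

1, 3, 4, 5, 6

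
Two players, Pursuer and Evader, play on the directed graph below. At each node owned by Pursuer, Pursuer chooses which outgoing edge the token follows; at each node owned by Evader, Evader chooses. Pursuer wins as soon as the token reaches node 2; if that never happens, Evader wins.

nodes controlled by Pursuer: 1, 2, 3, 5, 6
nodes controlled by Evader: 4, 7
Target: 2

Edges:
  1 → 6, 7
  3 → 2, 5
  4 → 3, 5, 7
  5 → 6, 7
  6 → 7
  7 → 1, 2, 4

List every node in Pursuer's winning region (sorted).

2, 3

A0 = {2}
A1: add {3} — 3 (Pursuer) has 3→2.
A2 = A1; e.g. 1 (Pursuer) has no edge into A1. Fixed point.
Pursuer's winning region = {2, 3}.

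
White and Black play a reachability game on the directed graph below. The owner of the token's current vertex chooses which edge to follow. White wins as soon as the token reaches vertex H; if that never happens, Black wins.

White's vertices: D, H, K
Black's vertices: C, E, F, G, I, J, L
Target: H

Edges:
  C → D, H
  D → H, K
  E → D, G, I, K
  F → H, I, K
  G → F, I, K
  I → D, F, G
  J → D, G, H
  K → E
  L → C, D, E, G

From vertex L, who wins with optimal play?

A0 = {H}
A1: add {D} — D (White) has D→H.
A2: add {C} — C (Black): all of {D, H} already in.
A3 = A2; e.g. E (Black) can still go to G. Fixed point.
L never enters the attractor, so Black can avoid the target forever.

Black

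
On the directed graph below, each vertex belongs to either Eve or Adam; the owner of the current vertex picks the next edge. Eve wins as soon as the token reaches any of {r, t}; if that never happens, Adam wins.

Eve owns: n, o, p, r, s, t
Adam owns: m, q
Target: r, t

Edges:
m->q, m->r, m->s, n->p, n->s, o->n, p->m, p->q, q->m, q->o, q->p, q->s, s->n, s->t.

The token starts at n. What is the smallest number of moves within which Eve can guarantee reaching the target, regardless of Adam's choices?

A0 = {r, t}
A1: add {s} — s (Eve) has s→t.
A2: add {n} — n (Eve) has n→s.
n enters the attractor at level 2, so Eve can force the target in 2 moves from there.

2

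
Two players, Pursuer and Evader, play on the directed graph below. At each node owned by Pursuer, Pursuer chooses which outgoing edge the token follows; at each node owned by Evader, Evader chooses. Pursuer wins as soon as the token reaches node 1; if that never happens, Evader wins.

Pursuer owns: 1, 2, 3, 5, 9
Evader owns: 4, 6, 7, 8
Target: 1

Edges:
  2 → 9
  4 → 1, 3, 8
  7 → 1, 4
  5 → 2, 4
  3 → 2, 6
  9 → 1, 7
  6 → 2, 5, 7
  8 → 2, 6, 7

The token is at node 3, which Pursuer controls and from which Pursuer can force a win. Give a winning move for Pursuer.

A0 = {1}
A1: add {9} — 9 (Pursuer) has 9→1.
A2: add {2} — 2 (Pursuer) has 2→9.
A3: add {3, 5} — 3 (Pursuer) has 3→2; 5 (Pursuer) has 5→2.
A4 = A3; e.g. 4 (Evader) can still go to 8. Fixed point.
From 3, successor 2 is in the attractor (rank 2); the other successor 6 is not.

2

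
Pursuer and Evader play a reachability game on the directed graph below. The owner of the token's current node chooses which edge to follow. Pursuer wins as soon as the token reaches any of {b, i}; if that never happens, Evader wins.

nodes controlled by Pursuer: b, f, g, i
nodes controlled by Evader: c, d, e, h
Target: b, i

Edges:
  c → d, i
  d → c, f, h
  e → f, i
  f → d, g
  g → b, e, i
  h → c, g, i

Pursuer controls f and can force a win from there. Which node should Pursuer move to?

A0 = {b, i}
A1: add {g} — g (Pursuer) has g→b.
A2: add {f} — f (Pursuer) has f→g.
A3: add {e} — e (Evader): all of {f, i} already in.
A4 = A3; e.g. c (Evader) can still go to d. Fixed point.
From f, successor g is in the attractor (rank 1); the other successor d is not.

g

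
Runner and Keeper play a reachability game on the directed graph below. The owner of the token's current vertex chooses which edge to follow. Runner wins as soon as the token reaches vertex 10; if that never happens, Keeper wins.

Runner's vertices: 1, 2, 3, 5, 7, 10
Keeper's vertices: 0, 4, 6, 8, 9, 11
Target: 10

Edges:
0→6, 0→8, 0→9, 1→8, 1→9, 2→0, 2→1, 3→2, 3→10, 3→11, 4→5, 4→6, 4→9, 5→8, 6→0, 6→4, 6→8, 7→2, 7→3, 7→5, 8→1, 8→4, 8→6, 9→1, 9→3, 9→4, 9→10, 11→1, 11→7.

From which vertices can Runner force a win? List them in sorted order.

3, 7, 10

A0 = {10}
A1: add {3} — 3 (Runner) has 3→10.
A2: add {7} — 7 (Runner) has 7→3.
A3 = A2; e.g. 0 (Keeper) can still go to 6. Fixed point.
Runner's winning region = {3, 7, 10}.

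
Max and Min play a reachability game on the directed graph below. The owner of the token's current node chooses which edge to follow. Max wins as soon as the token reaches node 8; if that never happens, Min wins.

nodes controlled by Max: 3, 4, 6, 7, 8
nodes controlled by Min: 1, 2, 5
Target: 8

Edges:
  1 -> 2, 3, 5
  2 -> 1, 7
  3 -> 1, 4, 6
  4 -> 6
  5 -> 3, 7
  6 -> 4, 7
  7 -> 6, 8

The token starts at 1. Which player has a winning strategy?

Min

A0 = {8}
A1: add {7} — 7 (Max) has 7→8.
A2: add {6} — 6 (Max) has 6→7.
A3: add {3, 4} — 3 (Max) has 3→6; 4 (Max) has 4→6.
A4: add {5} — 5 (Min): all of {3, 7} already in.
A5 = A4; e.g. 1 (Min) can still go to 2. Fixed point.
1 never enters the attractor, so Min can avoid the target forever.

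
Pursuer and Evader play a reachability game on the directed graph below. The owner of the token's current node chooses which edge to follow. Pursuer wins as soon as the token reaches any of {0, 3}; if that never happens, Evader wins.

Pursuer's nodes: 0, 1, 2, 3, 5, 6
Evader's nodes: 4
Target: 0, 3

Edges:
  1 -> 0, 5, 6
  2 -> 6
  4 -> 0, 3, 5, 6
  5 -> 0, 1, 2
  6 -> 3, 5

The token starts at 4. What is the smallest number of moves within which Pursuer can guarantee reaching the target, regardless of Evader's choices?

A0 = {0, 3}
A1: add {1, 5, 6} — 1 (Pursuer) has 1→0; 5 (Pursuer) has 5→0; 6 (Pursuer) has 6→3.
A2: add {2, 4} — 2 (Pursuer) has 2→6; 4 (Evader): all of {0, 3, 5, 6} already in.
A2 = all vertices. Fixed point.
4 enters the attractor at level 2, so Pursuer can force the target in 2 moves from there.

2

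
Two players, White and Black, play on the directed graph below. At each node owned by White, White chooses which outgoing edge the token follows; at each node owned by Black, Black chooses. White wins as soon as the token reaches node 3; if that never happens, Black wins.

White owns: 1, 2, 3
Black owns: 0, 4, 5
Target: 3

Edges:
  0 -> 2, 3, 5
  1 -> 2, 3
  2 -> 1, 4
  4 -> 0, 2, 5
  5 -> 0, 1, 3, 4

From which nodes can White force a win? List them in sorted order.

A0 = {3}
A1: add {1} — 1 (White) has 1→3.
A2: add {2} — 2 (White) has 2→1.
A3 = A2; e.g. 0 (Black) can still go to 5. Fixed point.
White's winning region = {1, 2, 3}.

1, 2, 3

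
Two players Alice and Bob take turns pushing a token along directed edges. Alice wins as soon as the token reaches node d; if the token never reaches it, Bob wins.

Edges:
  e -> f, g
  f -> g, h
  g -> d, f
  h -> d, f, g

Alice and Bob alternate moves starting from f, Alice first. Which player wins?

Bob

Track states (vertex, player-to-move).
A0 = {(d,Alice), (d,Bob)}
A1: add {(g,Alice), (h,Alice)}.
A2: add {(f,Bob)}.
A3: add {(e,Alice)}.
A4 = A3; e.g. (e,Bob) stays out. (f,Alice) never enters ⇒ Bob avoids the target.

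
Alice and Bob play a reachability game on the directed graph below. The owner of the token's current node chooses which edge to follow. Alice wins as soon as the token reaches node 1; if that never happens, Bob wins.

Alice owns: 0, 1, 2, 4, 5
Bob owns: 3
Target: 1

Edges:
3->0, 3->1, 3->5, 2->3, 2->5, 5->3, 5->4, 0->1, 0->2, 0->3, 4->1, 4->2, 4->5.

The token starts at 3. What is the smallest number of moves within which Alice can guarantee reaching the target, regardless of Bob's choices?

A0 = {1}
A1: add {0, 4} — 0 (Alice) has 0→1; 4 (Alice) has 4→1.
A2: add {5} — 5 (Alice) has 5→4.
A3: add {2, 3} — 2 (Alice) has 2→5; 3 (Bob): all of {0, 1, 5} already in.
A3 = all vertices. Fixed point.
3 enters the attractor at level 3, so Alice can force the target in 3 moves from there.

3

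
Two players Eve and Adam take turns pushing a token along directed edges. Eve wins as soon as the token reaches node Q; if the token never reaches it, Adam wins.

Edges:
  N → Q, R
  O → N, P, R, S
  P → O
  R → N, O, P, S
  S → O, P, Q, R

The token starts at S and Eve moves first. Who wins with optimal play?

Track states (vertex, player-to-move).
A0 = {(Q,Eve), (Q,Adam)}
A1: add {(N,Eve), (S,Eve)}.
(S,Eve) ∈ A1 ⇒ Eve forces the target.

Eve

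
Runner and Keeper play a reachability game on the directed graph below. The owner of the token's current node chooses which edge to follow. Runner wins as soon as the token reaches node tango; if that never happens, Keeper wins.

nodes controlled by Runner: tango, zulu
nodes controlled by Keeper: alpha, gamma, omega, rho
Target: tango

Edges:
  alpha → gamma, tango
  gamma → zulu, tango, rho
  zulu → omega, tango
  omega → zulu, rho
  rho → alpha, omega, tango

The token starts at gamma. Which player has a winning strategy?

Keeper

A0 = {tango}
A1: add {zulu} — zulu (Runner) has zulu→tango.
A2 = A1; e.g. alpha (Keeper) can still go to gamma. Fixed point.
gamma never enters the attractor, so Keeper can avoid the target forever.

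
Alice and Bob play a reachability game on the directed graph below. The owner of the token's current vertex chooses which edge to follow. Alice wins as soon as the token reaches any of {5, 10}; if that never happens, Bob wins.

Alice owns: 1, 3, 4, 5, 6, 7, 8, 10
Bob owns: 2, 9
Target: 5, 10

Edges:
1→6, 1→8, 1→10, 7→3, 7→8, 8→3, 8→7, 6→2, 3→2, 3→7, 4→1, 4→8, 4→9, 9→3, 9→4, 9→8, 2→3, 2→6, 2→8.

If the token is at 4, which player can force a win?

Alice

A0 = {5, 10}
A1: add {1} — 1 (Alice) has 1→10.
A2: add {4} — 4 (Alice) has 4→1.
A3 = A2; e.g. 2 (Bob) can still go to 3. Fixed point.
4 ∈ A2, so Alice can force the target.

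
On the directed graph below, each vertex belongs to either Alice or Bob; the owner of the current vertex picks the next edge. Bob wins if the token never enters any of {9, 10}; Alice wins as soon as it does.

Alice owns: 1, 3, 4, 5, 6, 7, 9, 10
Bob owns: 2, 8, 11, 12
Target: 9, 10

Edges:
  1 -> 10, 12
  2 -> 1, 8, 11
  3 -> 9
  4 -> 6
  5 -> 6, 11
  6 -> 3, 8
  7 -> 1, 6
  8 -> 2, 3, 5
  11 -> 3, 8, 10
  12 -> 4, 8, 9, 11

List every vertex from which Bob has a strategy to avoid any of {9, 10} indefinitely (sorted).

A0 = {9, 10}
A1: add {1, 3} — 1 (Alice) has 1→10; 3 (Alice) has 3→9.
A2: add {6, 7} — 6 (Alice) has 6→3; 7 (Alice) has 7→1.
A3: add {4, 5} — 4 (Alice) has 4→6; 5 (Alice) has 5→6.
A4 = A3; e.g. 2 (Bob) can still go to 8. Fixed point.
Alice's attractor = {1, 3, 4, 5, 6, 7, 9, 10}; Bob avoids the target exactly from the complement.

2, 8, 11, 12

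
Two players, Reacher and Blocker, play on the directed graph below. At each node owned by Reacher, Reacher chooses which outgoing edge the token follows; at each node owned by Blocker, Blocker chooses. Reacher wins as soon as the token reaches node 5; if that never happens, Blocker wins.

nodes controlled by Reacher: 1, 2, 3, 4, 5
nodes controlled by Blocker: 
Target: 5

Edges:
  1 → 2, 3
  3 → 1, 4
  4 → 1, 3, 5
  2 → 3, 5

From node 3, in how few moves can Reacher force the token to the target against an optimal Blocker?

2

A0 = {5}
A1: add {2, 4} — 2 (Reacher) has 2→5; 4 (Reacher) has 4→5.
A2: add {1, 3} — 1 (Reacher) has 1→2; 3 (Reacher) has 3→4.
A2 = all vertices. Fixed point.
3 enters the attractor at level 2, so Reacher can force the target in 2 moves from there.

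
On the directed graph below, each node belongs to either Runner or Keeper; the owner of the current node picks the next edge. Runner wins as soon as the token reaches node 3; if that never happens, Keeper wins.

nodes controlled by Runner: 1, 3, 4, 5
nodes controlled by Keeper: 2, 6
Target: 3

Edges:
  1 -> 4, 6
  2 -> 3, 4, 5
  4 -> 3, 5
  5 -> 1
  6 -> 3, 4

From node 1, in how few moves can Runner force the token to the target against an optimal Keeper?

A0 = {3}
A1: add {4} — 4 (Runner) has 4→3.
A2: add {1, 6} — 1 (Runner) has 1→4; 6 (Keeper): all of {3, 4} already in.
1 enters the attractor at level 2, so Runner can force the target in 2 moves from there.

2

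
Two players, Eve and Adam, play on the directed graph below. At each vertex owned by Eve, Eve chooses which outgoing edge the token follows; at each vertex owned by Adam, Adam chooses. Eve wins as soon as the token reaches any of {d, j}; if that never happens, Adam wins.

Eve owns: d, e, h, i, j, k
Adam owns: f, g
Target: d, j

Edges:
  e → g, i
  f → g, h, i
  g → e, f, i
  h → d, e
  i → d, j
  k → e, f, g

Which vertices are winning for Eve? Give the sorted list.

A0 = {d, j}
A1: add {h, i} — h (Eve) has h→d; i (Eve) has i→d.
A2: add {e} — e (Eve) has e→i.
A3: add {k} — k (Eve) has k→e.
A4 = A3; e.g. f (Adam) can still go to g. Fixed point.
Eve's winning region = {d, e, h, i, j, k}.

d, e, h, i, j, k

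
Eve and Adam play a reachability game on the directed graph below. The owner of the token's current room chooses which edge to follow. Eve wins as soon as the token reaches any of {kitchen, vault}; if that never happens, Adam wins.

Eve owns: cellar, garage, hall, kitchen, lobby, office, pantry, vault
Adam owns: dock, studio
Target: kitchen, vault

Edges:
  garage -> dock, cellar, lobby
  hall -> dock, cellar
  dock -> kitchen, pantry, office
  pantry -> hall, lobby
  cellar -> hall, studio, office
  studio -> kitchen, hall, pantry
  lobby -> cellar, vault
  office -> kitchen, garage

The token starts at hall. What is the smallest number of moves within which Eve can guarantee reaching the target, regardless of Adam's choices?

A0 = {kitchen, vault}
A1: add {lobby, office} — lobby (Eve) has lobby→vault; office (Eve) has office→kitchen.
A2: add {cellar, garage, pantry} — garage (Eve) has garage→lobby; pantry (Eve) has pantry→lobby; cellar (Eve) has cellar→office.
A3: add {dock, hall} — hall (Eve) has hall→cellar; dock (Adam): all of {kitchen, pantry, office} already in.
hall enters the attractor at level 3, so Eve can force the target in 3 moves from there.

3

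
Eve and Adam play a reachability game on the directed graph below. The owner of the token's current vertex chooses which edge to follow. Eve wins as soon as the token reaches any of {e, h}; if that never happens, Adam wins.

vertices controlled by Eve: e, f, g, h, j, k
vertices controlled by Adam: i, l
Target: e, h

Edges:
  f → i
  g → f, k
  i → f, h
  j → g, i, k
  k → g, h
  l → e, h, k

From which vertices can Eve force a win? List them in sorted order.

A0 = {e, h}
A1: add {k} — k (Eve) has k→h.
A2: add {g, j, l} — g (Eve) has g→k; j (Eve) has j→k; l (Adam): all of {e, h, k} already in.
A3 = A2; e.g. f (Eve) has no edge into A2. Fixed point.
Eve's winning region = {e, g, h, j, k, l}.

e, g, h, j, k, l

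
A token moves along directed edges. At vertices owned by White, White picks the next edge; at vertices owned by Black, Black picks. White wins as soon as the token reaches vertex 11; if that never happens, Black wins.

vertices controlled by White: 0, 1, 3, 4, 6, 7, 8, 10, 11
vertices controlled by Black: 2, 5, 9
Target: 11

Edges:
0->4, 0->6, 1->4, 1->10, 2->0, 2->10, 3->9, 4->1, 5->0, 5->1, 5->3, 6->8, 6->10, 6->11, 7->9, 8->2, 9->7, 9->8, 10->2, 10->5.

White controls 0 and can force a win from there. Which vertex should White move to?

6

A0 = {11}
A1: add {6} — 6 (White) has 6→11.
A2: add {0} — 0 (White) has 0→6.
A3 = A2; e.g. 1 (White) has no edge into A2. Fixed point.
From 0, successor 6 is in the attractor (rank 1); the other successor 4 is not.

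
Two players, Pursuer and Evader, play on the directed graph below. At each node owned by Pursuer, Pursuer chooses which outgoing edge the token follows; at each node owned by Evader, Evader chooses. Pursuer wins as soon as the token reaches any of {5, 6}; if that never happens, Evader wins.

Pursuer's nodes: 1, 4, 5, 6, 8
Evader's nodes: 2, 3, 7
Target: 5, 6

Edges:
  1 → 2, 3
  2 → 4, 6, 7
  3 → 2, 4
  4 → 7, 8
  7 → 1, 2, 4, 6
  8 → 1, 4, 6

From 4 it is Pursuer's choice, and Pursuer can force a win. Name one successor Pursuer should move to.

A0 = {5, 6}
A1: add {8} — 8 (Pursuer) has 8→6.
A2: add {4} — 4 (Pursuer) has 4→8.
A3 = A2; e.g. 1 (Pursuer) has no edge into A2. Fixed point.
From 4, successor 8 is in the attractor (rank 1); the other successor 7 is not.

8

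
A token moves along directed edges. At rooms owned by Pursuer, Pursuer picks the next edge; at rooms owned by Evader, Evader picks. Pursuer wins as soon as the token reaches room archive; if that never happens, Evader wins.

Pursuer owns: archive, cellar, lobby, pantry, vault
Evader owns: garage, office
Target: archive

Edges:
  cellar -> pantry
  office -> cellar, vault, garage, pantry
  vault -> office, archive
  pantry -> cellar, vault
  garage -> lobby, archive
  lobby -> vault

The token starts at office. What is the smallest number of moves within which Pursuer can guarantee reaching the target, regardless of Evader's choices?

4

A0 = {archive}
A1: add {vault} — vault (Pursuer) has vault→archive.
A2: add {lobby, pantry} — lobby (Pursuer) has lobby→vault; pantry (Pursuer) has pantry→vault.
A3: add {cellar, garage} — cellar (Pursuer) has cellar→pantry; garage (Evader): all of {lobby, archive} already in.
A4: add {office} — office (Evader): all of {cellar, vault, garage, pantry} already in.
A4 = all vertices. Fixed point.
office enters the attractor at level 4, so Pursuer can force the target in 4 moves from there.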